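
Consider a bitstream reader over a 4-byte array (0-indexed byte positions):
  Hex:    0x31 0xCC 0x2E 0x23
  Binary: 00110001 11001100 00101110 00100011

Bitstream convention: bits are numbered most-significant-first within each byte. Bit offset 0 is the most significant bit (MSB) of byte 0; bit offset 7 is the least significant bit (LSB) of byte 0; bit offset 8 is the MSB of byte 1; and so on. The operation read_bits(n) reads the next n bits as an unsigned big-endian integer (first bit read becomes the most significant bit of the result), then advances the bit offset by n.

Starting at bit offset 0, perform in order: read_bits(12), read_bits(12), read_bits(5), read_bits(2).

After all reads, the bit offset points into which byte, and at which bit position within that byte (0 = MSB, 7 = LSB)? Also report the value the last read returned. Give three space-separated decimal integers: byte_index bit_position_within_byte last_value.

Answer: 3 7 1

Derivation:
Read 1: bits[0:12] width=12 -> value=796 (bin 001100011100); offset now 12 = byte 1 bit 4; 20 bits remain
Read 2: bits[12:24] width=12 -> value=3118 (bin 110000101110); offset now 24 = byte 3 bit 0; 8 bits remain
Read 3: bits[24:29] width=5 -> value=4 (bin 00100); offset now 29 = byte 3 bit 5; 3 bits remain
Read 4: bits[29:31] width=2 -> value=1 (bin 01); offset now 31 = byte 3 bit 7; 1 bits remain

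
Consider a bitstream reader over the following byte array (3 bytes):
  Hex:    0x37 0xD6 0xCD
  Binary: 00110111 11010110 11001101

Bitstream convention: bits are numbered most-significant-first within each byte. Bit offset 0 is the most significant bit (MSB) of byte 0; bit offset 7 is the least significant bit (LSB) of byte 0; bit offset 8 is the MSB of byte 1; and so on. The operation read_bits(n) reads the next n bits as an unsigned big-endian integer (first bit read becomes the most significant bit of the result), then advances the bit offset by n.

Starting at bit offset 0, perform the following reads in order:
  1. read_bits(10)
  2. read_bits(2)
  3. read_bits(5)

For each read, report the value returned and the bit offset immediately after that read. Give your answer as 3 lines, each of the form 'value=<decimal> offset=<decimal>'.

Read 1: bits[0:10] width=10 -> value=223 (bin 0011011111); offset now 10 = byte 1 bit 2; 14 bits remain
Read 2: bits[10:12] width=2 -> value=1 (bin 01); offset now 12 = byte 1 bit 4; 12 bits remain
Read 3: bits[12:17] width=5 -> value=13 (bin 01101); offset now 17 = byte 2 bit 1; 7 bits remain

Answer: value=223 offset=10
value=1 offset=12
value=13 offset=17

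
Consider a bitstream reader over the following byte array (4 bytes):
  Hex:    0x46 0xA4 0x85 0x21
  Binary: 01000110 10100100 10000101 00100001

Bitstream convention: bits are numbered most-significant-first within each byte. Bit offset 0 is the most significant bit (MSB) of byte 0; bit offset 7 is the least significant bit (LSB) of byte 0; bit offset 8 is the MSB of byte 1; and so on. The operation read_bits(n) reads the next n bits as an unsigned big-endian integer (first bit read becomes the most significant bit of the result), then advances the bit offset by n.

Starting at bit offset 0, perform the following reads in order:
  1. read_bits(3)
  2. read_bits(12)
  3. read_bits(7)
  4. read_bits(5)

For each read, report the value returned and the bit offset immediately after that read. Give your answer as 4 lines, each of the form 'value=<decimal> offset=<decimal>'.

Answer: value=2 offset=3
value=850 offset=15
value=33 offset=22
value=9 offset=27

Derivation:
Read 1: bits[0:3] width=3 -> value=2 (bin 010); offset now 3 = byte 0 bit 3; 29 bits remain
Read 2: bits[3:15] width=12 -> value=850 (bin 001101010010); offset now 15 = byte 1 bit 7; 17 bits remain
Read 3: bits[15:22] width=7 -> value=33 (bin 0100001); offset now 22 = byte 2 bit 6; 10 bits remain
Read 4: bits[22:27] width=5 -> value=9 (bin 01001); offset now 27 = byte 3 bit 3; 5 bits remain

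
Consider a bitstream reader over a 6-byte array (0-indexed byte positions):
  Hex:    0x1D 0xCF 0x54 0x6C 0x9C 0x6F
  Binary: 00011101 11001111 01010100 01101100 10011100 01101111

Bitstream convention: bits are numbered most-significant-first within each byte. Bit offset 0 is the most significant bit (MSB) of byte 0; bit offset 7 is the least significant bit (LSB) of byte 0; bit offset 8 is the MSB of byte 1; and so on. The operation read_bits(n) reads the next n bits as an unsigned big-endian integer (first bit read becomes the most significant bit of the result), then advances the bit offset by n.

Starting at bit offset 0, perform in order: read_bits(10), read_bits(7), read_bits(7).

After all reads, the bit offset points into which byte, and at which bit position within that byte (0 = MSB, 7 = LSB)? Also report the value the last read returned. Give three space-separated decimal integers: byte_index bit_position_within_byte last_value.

Answer: 3 0 84

Derivation:
Read 1: bits[0:10] width=10 -> value=119 (bin 0001110111); offset now 10 = byte 1 bit 2; 38 bits remain
Read 2: bits[10:17] width=7 -> value=30 (bin 0011110); offset now 17 = byte 2 bit 1; 31 bits remain
Read 3: bits[17:24] width=7 -> value=84 (bin 1010100); offset now 24 = byte 3 bit 0; 24 bits remain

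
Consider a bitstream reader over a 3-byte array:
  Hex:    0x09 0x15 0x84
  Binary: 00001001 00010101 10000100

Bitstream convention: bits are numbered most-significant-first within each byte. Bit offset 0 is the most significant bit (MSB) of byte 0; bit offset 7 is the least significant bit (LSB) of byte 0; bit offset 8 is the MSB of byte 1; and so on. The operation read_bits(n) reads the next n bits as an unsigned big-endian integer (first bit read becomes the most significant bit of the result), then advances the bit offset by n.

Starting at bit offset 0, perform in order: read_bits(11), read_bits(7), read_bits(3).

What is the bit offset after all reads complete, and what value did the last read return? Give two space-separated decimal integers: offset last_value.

Answer: 21 0

Derivation:
Read 1: bits[0:11] width=11 -> value=72 (bin 00001001000); offset now 11 = byte 1 bit 3; 13 bits remain
Read 2: bits[11:18] width=7 -> value=86 (bin 1010110); offset now 18 = byte 2 bit 2; 6 bits remain
Read 3: bits[18:21] width=3 -> value=0 (bin 000); offset now 21 = byte 2 bit 5; 3 bits remain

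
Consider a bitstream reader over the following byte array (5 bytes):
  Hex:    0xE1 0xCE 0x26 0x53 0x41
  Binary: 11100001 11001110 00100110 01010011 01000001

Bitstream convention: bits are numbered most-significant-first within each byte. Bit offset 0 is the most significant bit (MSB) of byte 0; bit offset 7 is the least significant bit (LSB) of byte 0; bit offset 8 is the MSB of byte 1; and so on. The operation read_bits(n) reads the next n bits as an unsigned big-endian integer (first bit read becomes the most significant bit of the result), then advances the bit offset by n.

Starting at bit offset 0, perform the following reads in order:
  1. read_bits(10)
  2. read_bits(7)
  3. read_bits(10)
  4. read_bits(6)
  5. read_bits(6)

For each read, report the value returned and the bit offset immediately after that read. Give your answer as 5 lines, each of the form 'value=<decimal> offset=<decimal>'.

Read 1: bits[0:10] width=10 -> value=903 (bin 1110000111); offset now 10 = byte 1 bit 2; 30 bits remain
Read 2: bits[10:17] width=7 -> value=28 (bin 0011100); offset now 17 = byte 2 bit 1; 23 bits remain
Read 3: bits[17:27] width=10 -> value=306 (bin 0100110010); offset now 27 = byte 3 bit 3; 13 bits remain
Read 4: bits[27:33] width=6 -> value=38 (bin 100110); offset now 33 = byte 4 bit 1; 7 bits remain
Read 5: bits[33:39] width=6 -> value=32 (bin 100000); offset now 39 = byte 4 bit 7; 1 bits remain

Answer: value=903 offset=10
value=28 offset=17
value=306 offset=27
value=38 offset=33
value=32 offset=39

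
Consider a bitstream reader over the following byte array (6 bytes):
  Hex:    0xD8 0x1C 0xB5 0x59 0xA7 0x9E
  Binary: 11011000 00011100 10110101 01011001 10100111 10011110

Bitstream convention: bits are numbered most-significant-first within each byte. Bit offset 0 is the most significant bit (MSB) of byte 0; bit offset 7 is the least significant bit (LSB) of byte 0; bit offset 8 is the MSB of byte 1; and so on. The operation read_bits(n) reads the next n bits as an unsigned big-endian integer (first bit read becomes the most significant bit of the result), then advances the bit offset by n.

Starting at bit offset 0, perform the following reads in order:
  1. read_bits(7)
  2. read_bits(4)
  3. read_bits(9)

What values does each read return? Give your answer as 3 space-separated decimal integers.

Read 1: bits[0:7] width=7 -> value=108 (bin 1101100); offset now 7 = byte 0 bit 7; 41 bits remain
Read 2: bits[7:11] width=4 -> value=0 (bin 0000); offset now 11 = byte 1 bit 3; 37 bits remain
Read 3: bits[11:20] width=9 -> value=459 (bin 111001011); offset now 20 = byte 2 bit 4; 28 bits remain

Answer: 108 0 459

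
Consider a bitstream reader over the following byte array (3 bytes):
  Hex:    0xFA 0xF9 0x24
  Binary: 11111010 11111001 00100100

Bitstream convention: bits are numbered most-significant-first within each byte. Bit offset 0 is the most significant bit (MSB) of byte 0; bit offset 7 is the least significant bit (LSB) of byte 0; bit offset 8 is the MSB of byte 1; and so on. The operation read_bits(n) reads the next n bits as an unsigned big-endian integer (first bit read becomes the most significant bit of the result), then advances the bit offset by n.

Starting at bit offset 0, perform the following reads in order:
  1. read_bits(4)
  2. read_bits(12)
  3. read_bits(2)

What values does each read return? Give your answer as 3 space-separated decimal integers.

Answer: 15 2809 0

Derivation:
Read 1: bits[0:4] width=4 -> value=15 (bin 1111); offset now 4 = byte 0 bit 4; 20 bits remain
Read 2: bits[4:16] width=12 -> value=2809 (bin 101011111001); offset now 16 = byte 2 bit 0; 8 bits remain
Read 3: bits[16:18] width=2 -> value=0 (bin 00); offset now 18 = byte 2 bit 2; 6 bits remain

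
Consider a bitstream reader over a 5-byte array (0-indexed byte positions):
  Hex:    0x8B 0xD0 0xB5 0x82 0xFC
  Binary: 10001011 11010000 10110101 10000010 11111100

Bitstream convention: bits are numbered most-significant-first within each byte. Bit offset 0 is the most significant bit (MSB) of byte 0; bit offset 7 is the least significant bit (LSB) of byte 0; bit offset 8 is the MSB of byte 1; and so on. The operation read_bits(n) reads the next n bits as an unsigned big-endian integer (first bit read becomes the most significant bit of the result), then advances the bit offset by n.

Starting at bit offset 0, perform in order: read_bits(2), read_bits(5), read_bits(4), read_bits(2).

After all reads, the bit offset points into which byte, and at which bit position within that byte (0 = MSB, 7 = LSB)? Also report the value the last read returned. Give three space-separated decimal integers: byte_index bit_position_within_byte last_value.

Answer: 1 5 2

Derivation:
Read 1: bits[0:2] width=2 -> value=2 (bin 10); offset now 2 = byte 0 bit 2; 38 bits remain
Read 2: bits[2:7] width=5 -> value=5 (bin 00101); offset now 7 = byte 0 bit 7; 33 bits remain
Read 3: bits[7:11] width=4 -> value=14 (bin 1110); offset now 11 = byte 1 bit 3; 29 bits remain
Read 4: bits[11:13] width=2 -> value=2 (bin 10); offset now 13 = byte 1 bit 5; 27 bits remain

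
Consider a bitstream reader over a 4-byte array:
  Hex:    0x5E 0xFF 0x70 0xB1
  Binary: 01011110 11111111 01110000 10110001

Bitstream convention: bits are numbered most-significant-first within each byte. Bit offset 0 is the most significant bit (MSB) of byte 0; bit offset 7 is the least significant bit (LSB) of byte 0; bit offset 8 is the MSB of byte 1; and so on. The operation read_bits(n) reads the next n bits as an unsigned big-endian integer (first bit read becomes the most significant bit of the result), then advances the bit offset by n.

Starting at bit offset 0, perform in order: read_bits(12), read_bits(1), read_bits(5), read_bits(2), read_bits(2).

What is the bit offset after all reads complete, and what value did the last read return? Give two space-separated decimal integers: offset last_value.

Read 1: bits[0:12] width=12 -> value=1519 (bin 010111101111); offset now 12 = byte 1 bit 4; 20 bits remain
Read 2: bits[12:13] width=1 -> value=1 (bin 1); offset now 13 = byte 1 bit 5; 19 bits remain
Read 3: bits[13:18] width=5 -> value=29 (bin 11101); offset now 18 = byte 2 bit 2; 14 bits remain
Read 4: bits[18:20] width=2 -> value=3 (bin 11); offset now 20 = byte 2 bit 4; 12 bits remain
Read 5: bits[20:22] width=2 -> value=0 (bin 00); offset now 22 = byte 2 bit 6; 10 bits remain

Answer: 22 0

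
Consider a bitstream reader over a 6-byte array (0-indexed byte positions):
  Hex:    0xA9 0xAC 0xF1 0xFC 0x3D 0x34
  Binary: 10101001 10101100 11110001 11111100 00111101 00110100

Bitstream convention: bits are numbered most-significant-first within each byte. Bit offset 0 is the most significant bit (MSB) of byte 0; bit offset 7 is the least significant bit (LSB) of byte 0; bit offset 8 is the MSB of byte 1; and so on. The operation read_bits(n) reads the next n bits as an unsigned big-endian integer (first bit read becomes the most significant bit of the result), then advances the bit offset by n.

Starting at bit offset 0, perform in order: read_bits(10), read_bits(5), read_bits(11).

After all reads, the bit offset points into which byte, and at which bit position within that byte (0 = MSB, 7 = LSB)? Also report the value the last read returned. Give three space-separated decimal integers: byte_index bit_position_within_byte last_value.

Answer: 3 2 967

Derivation:
Read 1: bits[0:10] width=10 -> value=678 (bin 1010100110); offset now 10 = byte 1 bit 2; 38 bits remain
Read 2: bits[10:15] width=5 -> value=22 (bin 10110); offset now 15 = byte 1 bit 7; 33 bits remain
Read 3: bits[15:26] width=11 -> value=967 (bin 01111000111); offset now 26 = byte 3 bit 2; 22 bits remain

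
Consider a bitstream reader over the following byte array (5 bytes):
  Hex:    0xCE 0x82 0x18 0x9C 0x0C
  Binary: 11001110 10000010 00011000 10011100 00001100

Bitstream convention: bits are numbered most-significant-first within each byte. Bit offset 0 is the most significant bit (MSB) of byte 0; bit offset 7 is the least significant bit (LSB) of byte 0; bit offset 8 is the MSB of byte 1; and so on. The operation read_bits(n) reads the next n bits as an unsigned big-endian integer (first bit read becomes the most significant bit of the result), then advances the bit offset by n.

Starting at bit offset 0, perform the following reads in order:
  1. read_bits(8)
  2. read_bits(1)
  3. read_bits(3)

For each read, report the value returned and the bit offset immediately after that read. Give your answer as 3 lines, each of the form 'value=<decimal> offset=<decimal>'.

Read 1: bits[0:8] width=8 -> value=206 (bin 11001110); offset now 8 = byte 1 bit 0; 32 bits remain
Read 2: bits[8:9] width=1 -> value=1 (bin 1); offset now 9 = byte 1 bit 1; 31 bits remain
Read 3: bits[9:12] width=3 -> value=0 (bin 000); offset now 12 = byte 1 bit 4; 28 bits remain

Answer: value=206 offset=8
value=1 offset=9
value=0 offset=12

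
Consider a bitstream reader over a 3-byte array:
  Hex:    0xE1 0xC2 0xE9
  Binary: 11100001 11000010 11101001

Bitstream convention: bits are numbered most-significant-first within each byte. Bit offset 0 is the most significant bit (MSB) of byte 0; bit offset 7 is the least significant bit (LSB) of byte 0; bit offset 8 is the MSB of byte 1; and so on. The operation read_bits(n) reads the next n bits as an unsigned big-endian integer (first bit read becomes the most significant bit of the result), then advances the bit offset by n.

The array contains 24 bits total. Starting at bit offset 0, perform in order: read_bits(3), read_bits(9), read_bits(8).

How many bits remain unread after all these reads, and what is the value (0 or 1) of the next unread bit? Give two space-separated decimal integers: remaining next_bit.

Read 1: bits[0:3] width=3 -> value=7 (bin 111); offset now 3 = byte 0 bit 3; 21 bits remain
Read 2: bits[3:12] width=9 -> value=28 (bin 000011100); offset now 12 = byte 1 bit 4; 12 bits remain
Read 3: bits[12:20] width=8 -> value=46 (bin 00101110); offset now 20 = byte 2 bit 4; 4 bits remain

Answer: 4 1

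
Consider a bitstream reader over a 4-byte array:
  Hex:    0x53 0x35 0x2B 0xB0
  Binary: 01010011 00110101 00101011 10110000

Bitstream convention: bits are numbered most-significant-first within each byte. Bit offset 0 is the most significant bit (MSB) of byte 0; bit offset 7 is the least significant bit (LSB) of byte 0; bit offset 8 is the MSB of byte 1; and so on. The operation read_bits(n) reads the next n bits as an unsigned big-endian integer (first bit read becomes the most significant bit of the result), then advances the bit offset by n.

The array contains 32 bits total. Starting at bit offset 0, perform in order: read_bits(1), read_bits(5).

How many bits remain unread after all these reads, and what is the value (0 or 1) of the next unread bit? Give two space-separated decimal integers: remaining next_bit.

Read 1: bits[0:1] width=1 -> value=0 (bin 0); offset now 1 = byte 0 bit 1; 31 bits remain
Read 2: bits[1:6] width=5 -> value=20 (bin 10100); offset now 6 = byte 0 bit 6; 26 bits remain

Answer: 26 1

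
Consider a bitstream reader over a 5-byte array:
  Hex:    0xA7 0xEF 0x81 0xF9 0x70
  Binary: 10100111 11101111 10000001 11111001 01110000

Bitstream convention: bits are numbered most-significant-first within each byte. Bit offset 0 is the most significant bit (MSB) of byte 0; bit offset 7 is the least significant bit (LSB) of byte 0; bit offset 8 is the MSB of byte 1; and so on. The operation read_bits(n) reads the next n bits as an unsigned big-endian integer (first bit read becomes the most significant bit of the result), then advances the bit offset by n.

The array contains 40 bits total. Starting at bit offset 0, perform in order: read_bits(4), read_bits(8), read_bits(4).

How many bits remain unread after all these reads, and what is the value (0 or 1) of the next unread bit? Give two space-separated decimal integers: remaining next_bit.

Read 1: bits[0:4] width=4 -> value=10 (bin 1010); offset now 4 = byte 0 bit 4; 36 bits remain
Read 2: bits[4:12] width=8 -> value=126 (bin 01111110); offset now 12 = byte 1 bit 4; 28 bits remain
Read 3: bits[12:16] width=4 -> value=15 (bin 1111); offset now 16 = byte 2 bit 0; 24 bits remain

Answer: 24 1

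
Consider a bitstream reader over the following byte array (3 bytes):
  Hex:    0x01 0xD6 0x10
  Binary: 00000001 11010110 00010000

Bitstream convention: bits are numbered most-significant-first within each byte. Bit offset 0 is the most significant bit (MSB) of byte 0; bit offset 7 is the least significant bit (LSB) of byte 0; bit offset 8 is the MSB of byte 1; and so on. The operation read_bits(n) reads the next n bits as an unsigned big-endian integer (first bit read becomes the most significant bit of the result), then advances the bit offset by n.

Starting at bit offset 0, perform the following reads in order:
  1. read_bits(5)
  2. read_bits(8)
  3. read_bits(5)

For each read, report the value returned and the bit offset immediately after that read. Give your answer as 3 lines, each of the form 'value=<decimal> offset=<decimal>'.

Read 1: bits[0:5] width=5 -> value=0 (bin 00000); offset now 5 = byte 0 bit 5; 19 bits remain
Read 2: bits[5:13] width=8 -> value=58 (bin 00111010); offset now 13 = byte 1 bit 5; 11 bits remain
Read 3: bits[13:18] width=5 -> value=24 (bin 11000); offset now 18 = byte 2 bit 2; 6 bits remain

Answer: value=0 offset=5
value=58 offset=13
value=24 offset=18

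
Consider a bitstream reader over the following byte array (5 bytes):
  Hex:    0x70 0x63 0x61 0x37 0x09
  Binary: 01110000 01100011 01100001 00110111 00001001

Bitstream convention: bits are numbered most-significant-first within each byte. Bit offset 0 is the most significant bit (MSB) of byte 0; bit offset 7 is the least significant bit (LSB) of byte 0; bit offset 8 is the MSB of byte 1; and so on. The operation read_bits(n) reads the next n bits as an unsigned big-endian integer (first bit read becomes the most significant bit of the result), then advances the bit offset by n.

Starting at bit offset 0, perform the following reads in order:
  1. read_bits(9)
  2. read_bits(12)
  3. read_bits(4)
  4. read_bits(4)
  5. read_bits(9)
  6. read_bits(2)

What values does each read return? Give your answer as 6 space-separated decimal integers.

Answer: 224 3180 2 6 450 1

Derivation:
Read 1: bits[0:9] width=9 -> value=224 (bin 011100000); offset now 9 = byte 1 bit 1; 31 bits remain
Read 2: bits[9:21] width=12 -> value=3180 (bin 110001101100); offset now 21 = byte 2 bit 5; 19 bits remain
Read 3: bits[21:25] width=4 -> value=2 (bin 0010); offset now 25 = byte 3 bit 1; 15 bits remain
Read 4: bits[25:29] width=4 -> value=6 (bin 0110); offset now 29 = byte 3 bit 5; 11 bits remain
Read 5: bits[29:38] width=9 -> value=450 (bin 111000010); offset now 38 = byte 4 bit 6; 2 bits remain
Read 6: bits[38:40] width=2 -> value=1 (bin 01); offset now 40 = byte 5 bit 0; 0 bits remain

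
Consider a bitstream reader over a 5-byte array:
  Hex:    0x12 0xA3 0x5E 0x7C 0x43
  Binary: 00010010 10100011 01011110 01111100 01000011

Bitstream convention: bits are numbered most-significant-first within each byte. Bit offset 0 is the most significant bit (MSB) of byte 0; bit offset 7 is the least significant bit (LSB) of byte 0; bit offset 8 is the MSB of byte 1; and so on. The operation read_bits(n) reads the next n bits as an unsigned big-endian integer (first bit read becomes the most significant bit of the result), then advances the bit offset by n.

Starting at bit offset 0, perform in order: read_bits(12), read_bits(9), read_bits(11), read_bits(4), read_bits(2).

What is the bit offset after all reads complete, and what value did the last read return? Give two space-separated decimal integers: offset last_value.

Read 1: bits[0:12] width=12 -> value=298 (bin 000100101010); offset now 12 = byte 1 bit 4; 28 bits remain
Read 2: bits[12:21] width=9 -> value=107 (bin 001101011); offset now 21 = byte 2 bit 5; 19 bits remain
Read 3: bits[21:32] width=11 -> value=1660 (bin 11001111100); offset now 32 = byte 4 bit 0; 8 bits remain
Read 4: bits[32:36] width=4 -> value=4 (bin 0100); offset now 36 = byte 4 bit 4; 4 bits remain
Read 5: bits[36:38] width=2 -> value=0 (bin 00); offset now 38 = byte 4 bit 6; 2 bits remain

Answer: 38 0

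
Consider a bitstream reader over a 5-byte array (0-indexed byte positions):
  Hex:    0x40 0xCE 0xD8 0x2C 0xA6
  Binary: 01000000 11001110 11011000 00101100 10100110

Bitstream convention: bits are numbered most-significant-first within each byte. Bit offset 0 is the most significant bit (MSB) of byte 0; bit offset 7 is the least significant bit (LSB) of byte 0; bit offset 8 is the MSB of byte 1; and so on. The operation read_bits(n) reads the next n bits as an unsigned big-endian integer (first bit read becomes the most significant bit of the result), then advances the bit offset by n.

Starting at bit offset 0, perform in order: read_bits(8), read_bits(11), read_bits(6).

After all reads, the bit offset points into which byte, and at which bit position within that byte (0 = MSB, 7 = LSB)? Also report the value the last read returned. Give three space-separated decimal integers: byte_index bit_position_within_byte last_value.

Answer: 3 1 48

Derivation:
Read 1: bits[0:8] width=8 -> value=64 (bin 01000000); offset now 8 = byte 1 bit 0; 32 bits remain
Read 2: bits[8:19] width=11 -> value=1654 (bin 11001110110); offset now 19 = byte 2 bit 3; 21 bits remain
Read 3: bits[19:25] width=6 -> value=48 (bin 110000); offset now 25 = byte 3 bit 1; 15 bits remain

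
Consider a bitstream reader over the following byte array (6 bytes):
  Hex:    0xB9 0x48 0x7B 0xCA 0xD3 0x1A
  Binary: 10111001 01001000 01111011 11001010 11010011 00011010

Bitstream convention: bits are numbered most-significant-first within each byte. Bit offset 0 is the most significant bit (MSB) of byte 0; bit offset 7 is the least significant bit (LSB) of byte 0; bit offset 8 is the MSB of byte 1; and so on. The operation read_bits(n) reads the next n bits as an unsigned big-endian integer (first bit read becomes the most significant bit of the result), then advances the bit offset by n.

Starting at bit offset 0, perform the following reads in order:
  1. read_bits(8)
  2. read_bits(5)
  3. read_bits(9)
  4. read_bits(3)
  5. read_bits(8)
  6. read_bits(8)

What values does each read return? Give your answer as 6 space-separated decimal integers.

Read 1: bits[0:8] width=8 -> value=185 (bin 10111001); offset now 8 = byte 1 bit 0; 40 bits remain
Read 2: bits[8:13] width=5 -> value=9 (bin 01001); offset now 13 = byte 1 bit 5; 35 bits remain
Read 3: bits[13:22] width=9 -> value=30 (bin 000011110); offset now 22 = byte 2 bit 6; 26 bits remain
Read 4: bits[22:25] width=3 -> value=7 (bin 111); offset now 25 = byte 3 bit 1; 23 bits remain
Read 5: bits[25:33] width=8 -> value=149 (bin 10010101); offset now 33 = byte 4 bit 1; 15 bits remain
Read 6: bits[33:41] width=8 -> value=166 (bin 10100110); offset now 41 = byte 5 bit 1; 7 bits remain

Answer: 185 9 30 7 149 166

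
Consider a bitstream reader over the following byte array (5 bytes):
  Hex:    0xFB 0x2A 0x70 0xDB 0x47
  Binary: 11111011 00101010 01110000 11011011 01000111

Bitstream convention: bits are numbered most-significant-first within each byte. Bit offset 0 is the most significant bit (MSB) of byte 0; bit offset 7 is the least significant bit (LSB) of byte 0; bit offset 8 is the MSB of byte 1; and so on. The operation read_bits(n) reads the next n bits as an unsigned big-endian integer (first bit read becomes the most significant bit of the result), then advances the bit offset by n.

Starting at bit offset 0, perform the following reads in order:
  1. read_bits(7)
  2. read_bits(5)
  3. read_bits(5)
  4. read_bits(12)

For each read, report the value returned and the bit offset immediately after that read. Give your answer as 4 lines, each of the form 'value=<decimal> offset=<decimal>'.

Read 1: bits[0:7] width=7 -> value=125 (bin 1111101); offset now 7 = byte 0 bit 7; 33 bits remain
Read 2: bits[7:12] width=5 -> value=18 (bin 10010); offset now 12 = byte 1 bit 4; 28 bits remain
Read 3: bits[12:17] width=5 -> value=20 (bin 10100); offset now 17 = byte 2 bit 1; 23 bits remain
Read 4: bits[17:29] width=12 -> value=3611 (bin 111000011011); offset now 29 = byte 3 bit 5; 11 bits remain

Answer: value=125 offset=7
value=18 offset=12
value=20 offset=17
value=3611 offset=29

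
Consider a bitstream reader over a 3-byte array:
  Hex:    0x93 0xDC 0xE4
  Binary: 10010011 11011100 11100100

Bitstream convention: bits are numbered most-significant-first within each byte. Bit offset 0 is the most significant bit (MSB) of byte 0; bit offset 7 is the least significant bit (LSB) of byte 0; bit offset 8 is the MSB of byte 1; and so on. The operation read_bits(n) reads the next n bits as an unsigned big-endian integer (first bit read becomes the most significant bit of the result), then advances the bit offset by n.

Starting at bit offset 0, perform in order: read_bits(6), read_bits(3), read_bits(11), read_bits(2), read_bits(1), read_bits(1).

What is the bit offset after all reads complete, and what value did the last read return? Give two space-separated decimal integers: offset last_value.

Read 1: bits[0:6] width=6 -> value=36 (bin 100100); offset now 6 = byte 0 bit 6; 18 bits remain
Read 2: bits[6:9] width=3 -> value=7 (bin 111); offset now 9 = byte 1 bit 1; 15 bits remain
Read 3: bits[9:20] width=11 -> value=1486 (bin 10111001110); offset now 20 = byte 2 bit 4; 4 bits remain
Read 4: bits[20:22] width=2 -> value=1 (bin 01); offset now 22 = byte 2 bit 6; 2 bits remain
Read 5: bits[22:23] width=1 -> value=0 (bin 0); offset now 23 = byte 2 bit 7; 1 bits remain
Read 6: bits[23:24] width=1 -> value=0 (bin 0); offset now 24 = byte 3 bit 0; 0 bits remain

Answer: 24 0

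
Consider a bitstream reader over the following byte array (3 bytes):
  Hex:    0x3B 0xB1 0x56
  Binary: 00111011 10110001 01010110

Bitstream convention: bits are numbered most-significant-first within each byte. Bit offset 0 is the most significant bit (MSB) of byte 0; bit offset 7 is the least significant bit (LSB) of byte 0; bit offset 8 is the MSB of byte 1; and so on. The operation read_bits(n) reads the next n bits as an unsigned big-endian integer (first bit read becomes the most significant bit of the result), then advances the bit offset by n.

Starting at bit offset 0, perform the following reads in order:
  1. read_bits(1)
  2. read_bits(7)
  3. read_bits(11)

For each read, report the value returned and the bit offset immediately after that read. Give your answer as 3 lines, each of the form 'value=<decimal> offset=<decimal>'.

Answer: value=0 offset=1
value=59 offset=8
value=1418 offset=19

Derivation:
Read 1: bits[0:1] width=1 -> value=0 (bin 0); offset now 1 = byte 0 bit 1; 23 bits remain
Read 2: bits[1:8] width=7 -> value=59 (bin 0111011); offset now 8 = byte 1 bit 0; 16 bits remain
Read 3: bits[8:19] width=11 -> value=1418 (bin 10110001010); offset now 19 = byte 2 bit 3; 5 bits remain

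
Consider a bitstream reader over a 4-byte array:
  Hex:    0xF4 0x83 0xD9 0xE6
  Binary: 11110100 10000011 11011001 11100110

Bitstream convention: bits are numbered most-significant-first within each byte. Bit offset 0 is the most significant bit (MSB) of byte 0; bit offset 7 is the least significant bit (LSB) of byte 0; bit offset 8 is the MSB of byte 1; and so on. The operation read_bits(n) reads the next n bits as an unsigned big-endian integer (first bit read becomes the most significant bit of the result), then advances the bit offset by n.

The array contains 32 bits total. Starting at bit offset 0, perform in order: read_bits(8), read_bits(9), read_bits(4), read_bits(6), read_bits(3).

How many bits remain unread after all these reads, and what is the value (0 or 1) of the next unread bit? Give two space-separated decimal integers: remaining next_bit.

Read 1: bits[0:8] width=8 -> value=244 (bin 11110100); offset now 8 = byte 1 bit 0; 24 bits remain
Read 2: bits[8:17] width=9 -> value=263 (bin 100000111); offset now 17 = byte 2 bit 1; 15 bits remain
Read 3: bits[17:21] width=4 -> value=11 (bin 1011); offset now 21 = byte 2 bit 5; 11 bits remain
Read 4: bits[21:27] width=6 -> value=15 (bin 001111); offset now 27 = byte 3 bit 3; 5 bits remain
Read 5: bits[27:30] width=3 -> value=1 (bin 001); offset now 30 = byte 3 bit 6; 2 bits remain

Answer: 2 1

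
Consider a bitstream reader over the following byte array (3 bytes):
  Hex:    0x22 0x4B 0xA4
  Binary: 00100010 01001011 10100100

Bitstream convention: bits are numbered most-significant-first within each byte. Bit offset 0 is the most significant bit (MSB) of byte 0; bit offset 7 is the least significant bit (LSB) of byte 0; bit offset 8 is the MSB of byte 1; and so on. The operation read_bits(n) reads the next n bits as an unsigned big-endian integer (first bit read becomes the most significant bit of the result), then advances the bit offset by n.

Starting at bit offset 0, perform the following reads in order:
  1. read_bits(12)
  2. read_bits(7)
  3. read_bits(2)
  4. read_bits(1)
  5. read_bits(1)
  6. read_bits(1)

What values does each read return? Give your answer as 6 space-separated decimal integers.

Read 1: bits[0:12] width=12 -> value=548 (bin 001000100100); offset now 12 = byte 1 bit 4; 12 bits remain
Read 2: bits[12:19] width=7 -> value=93 (bin 1011101); offset now 19 = byte 2 bit 3; 5 bits remain
Read 3: bits[19:21] width=2 -> value=0 (bin 00); offset now 21 = byte 2 bit 5; 3 bits remain
Read 4: bits[21:22] width=1 -> value=1 (bin 1); offset now 22 = byte 2 bit 6; 2 bits remain
Read 5: bits[22:23] width=1 -> value=0 (bin 0); offset now 23 = byte 2 bit 7; 1 bits remain
Read 6: bits[23:24] width=1 -> value=0 (bin 0); offset now 24 = byte 3 bit 0; 0 bits remain

Answer: 548 93 0 1 0 0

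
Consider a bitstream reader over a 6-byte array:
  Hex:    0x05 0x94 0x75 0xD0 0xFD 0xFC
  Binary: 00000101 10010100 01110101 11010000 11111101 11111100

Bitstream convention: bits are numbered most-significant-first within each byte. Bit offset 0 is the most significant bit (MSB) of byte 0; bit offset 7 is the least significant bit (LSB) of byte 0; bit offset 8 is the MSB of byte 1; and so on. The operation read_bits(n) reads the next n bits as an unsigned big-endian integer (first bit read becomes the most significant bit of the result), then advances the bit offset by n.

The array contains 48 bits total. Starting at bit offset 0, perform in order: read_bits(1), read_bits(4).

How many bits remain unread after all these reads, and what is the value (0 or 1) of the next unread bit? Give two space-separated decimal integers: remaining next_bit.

Read 1: bits[0:1] width=1 -> value=0 (bin 0); offset now 1 = byte 0 bit 1; 47 bits remain
Read 2: bits[1:5] width=4 -> value=0 (bin 0000); offset now 5 = byte 0 bit 5; 43 bits remain

Answer: 43 1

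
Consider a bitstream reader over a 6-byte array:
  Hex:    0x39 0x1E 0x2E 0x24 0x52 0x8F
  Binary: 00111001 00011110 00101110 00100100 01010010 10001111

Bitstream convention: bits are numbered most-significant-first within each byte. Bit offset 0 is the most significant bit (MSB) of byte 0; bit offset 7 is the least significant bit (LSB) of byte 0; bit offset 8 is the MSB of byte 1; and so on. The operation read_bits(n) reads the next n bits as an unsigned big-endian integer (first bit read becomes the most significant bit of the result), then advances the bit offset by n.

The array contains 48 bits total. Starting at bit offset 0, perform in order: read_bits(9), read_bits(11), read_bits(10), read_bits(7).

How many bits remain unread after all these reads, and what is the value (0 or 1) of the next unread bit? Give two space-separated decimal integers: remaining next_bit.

Answer: 11 0

Derivation:
Read 1: bits[0:9] width=9 -> value=114 (bin 001110010); offset now 9 = byte 1 bit 1; 39 bits remain
Read 2: bits[9:20] width=11 -> value=482 (bin 00111100010); offset now 20 = byte 2 bit 4; 28 bits remain
Read 3: bits[20:30] width=10 -> value=905 (bin 1110001001); offset now 30 = byte 3 bit 6; 18 bits remain
Read 4: bits[30:37] width=7 -> value=10 (bin 0001010); offset now 37 = byte 4 bit 5; 11 bits remain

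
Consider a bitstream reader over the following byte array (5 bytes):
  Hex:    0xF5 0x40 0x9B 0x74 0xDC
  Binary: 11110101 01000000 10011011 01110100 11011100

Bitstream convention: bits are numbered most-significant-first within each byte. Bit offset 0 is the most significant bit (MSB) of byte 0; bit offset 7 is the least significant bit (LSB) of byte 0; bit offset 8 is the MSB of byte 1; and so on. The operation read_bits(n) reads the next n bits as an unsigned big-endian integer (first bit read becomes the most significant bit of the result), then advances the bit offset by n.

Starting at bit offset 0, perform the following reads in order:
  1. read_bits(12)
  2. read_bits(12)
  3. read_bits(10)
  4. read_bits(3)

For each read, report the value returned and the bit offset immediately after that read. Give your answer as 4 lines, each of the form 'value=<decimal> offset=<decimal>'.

Answer: value=3924 offset=12
value=155 offset=24
value=467 offset=34
value=3 offset=37

Derivation:
Read 1: bits[0:12] width=12 -> value=3924 (bin 111101010100); offset now 12 = byte 1 bit 4; 28 bits remain
Read 2: bits[12:24] width=12 -> value=155 (bin 000010011011); offset now 24 = byte 3 bit 0; 16 bits remain
Read 3: bits[24:34] width=10 -> value=467 (bin 0111010011); offset now 34 = byte 4 bit 2; 6 bits remain
Read 4: bits[34:37] width=3 -> value=3 (bin 011); offset now 37 = byte 4 bit 5; 3 bits remain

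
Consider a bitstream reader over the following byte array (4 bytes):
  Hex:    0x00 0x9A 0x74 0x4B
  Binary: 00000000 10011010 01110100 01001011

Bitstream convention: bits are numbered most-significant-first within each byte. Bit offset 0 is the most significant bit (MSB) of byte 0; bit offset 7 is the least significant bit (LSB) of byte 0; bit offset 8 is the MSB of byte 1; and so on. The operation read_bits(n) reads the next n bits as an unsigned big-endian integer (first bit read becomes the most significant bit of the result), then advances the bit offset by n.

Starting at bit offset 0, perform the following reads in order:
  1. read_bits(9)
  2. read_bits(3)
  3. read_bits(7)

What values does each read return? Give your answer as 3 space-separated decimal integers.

Read 1: bits[0:9] width=9 -> value=1 (bin 000000001); offset now 9 = byte 1 bit 1; 23 bits remain
Read 2: bits[9:12] width=3 -> value=1 (bin 001); offset now 12 = byte 1 bit 4; 20 bits remain
Read 3: bits[12:19] width=7 -> value=83 (bin 1010011); offset now 19 = byte 2 bit 3; 13 bits remain

Answer: 1 1 83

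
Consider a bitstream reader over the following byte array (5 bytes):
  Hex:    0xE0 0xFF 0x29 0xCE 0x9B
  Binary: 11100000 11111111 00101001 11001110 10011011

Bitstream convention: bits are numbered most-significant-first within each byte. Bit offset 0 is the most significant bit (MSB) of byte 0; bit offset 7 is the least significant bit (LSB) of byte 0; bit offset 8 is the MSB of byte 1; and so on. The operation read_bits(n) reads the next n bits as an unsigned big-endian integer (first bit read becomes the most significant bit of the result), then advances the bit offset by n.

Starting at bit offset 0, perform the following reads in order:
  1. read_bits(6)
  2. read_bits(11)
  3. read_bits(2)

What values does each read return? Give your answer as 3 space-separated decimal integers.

Answer: 56 510 1

Derivation:
Read 1: bits[0:6] width=6 -> value=56 (bin 111000); offset now 6 = byte 0 bit 6; 34 bits remain
Read 2: bits[6:17] width=11 -> value=510 (bin 00111111110); offset now 17 = byte 2 bit 1; 23 bits remain
Read 3: bits[17:19] width=2 -> value=1 (bin 01); offset now 19 = byte 2 bit 3; 21 bits remain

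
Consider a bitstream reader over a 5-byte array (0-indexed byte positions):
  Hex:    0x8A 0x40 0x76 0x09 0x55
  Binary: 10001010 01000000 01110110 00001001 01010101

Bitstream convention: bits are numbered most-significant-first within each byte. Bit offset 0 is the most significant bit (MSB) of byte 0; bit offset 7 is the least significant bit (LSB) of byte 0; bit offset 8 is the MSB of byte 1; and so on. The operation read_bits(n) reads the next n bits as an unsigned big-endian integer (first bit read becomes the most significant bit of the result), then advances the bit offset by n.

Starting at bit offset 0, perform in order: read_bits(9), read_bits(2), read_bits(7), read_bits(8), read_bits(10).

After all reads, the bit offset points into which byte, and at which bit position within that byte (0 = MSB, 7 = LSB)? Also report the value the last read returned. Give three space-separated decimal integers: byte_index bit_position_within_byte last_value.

Answer: 4 4 149

Derivation:
Read 1: bits[0:9] width=9 -> value=276 (bin 100010100); offset now 9 = byte 1 bit 1; 31 bits remain
Read 2: bits[9:11] width=2 -> value=2 (bin 10); offset now 11 = byte 1 bit 3; 29 bits remain
Read 3: bits[11:18] width=7 -> value=1 (bin 0000001); offset now 18 = byte 2 bit 2; 22 bits remain
Read 4: bits[18:26] width=8 -> value=216 (bin 11011000); offset now 26 = byte 3 bit 2; 14 bits remain
Read 5: bits[26:36] width=10 -> value=149 (bin 0010010101); offset now 36 = byte 4 bit 4; 4 bits remain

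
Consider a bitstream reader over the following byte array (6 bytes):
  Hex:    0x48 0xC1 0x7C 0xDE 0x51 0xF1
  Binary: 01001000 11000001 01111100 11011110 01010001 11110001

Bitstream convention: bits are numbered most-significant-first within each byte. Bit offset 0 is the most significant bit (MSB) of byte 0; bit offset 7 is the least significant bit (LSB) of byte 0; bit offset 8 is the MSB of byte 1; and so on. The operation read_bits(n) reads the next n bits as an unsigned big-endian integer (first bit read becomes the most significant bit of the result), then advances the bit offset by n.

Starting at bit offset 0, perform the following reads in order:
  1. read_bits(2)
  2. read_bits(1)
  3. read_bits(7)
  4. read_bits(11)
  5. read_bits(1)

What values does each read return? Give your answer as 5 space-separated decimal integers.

Answer: 1 0 35 47 1

Derivation:
Read 1: bits[0:2] width=2 -> value=1 (bin 01); offset now 2 = byte 0 bit 2; 46 bits remain
Read 2: bits[2:3] width=1 -> value=0 (bin 0); offset now 3 = byte 0 bit 3; 45 bits remain
Read 3: bits[3:10] width=7 -> value=35 (bin 0100011); offset now 10 = byte 1 bit 2; 38 bits remain
Read 4: bits[10:21] width=11 -> value=47 (bin 00000101111); offset now 21 = byte 2 bit 5; 27 bits remain
Read 5: bits[21:22] width=1 -> value=1 (bin 1); offset now 22 = byte 2 bit 6; 26 bits remain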